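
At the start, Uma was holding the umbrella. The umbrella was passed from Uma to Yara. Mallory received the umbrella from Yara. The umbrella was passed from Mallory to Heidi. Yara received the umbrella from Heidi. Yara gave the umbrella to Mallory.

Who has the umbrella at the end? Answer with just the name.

Answer: Mallory

Derivation:
Tracking the umbrella through each event:
Start: Uma has the umbrella.
After event 1: Yara has the umbrella.
After event 2: Mallory has the umbrella.
After event 3: Heidi has the umbrella.
After event 4: Yara has the umbrella.
After event 5: Mallory has the umbrella.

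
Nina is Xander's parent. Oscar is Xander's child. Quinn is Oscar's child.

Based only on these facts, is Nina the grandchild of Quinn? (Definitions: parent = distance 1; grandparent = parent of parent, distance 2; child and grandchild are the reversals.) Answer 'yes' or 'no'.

Answer: no

Derivation:
Reconstructing the parent chain from the given facts:
  Nina -> Xander -> Oscar -> Quinn
(each arrow means 'parent of the next')
Positions in the chain (0 = top):
  position of Nina: 0
  position of Xander: 1
  position of Oscar: 2
  position of Quinn: 3

Nina is at position 0, Quinn is at position 3; signed distance (j - i) = 3.
'grandchild' requires j - i = -2. Actual distance is 3, so the relation does NOT hold.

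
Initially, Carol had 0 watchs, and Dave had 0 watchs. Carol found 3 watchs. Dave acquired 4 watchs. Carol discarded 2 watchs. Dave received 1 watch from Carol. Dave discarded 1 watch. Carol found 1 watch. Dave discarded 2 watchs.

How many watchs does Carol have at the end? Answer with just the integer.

Tracking counts step by step:
Start: Carol=0, Dave=0
Event 1 (Carol +3): Carol: 0 -> 3. State: Carol=3, Dave=0
Event 2 (Dave +4): Dave: 0 -> 4. State: Carol=3, Dave=4
Event 3 (Carol -2): Carol: 3 -> 1. State: Carol=1, Dave=4
Event 4 (Carol -> Dave, 1): Carol: 1 -> 0, Dave: 4 -> 5. State: Carol=0, Dave=5
Event 5 (Dave -1): Dave: 5 -> 4. State: Carol=0, Dave=4
Event 6 (Carol +1): Carol: 0 -> 1. State: Carol=1, Dave=4
Event 7 (Dave -2): Dave: 4 -> 2. State: Carol=1, Dave=2

Carol's final count: 1

Answer: 1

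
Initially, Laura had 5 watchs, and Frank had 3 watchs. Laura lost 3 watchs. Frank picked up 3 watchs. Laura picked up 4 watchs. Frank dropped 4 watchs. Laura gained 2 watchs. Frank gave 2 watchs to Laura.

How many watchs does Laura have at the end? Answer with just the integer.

Answer: 10

Derivation:
Tracking counts step by step:
Start: Laura=5, Frank=3
Event 1 (Laura -3): Laura: 5 -> 2. State: Laura=2, Frank=3
Event 2 (Frank +3): Frank: 3 -> 6. State: Laura=2, Frank=6
Event 3 (Laura +4): Laura: 2 -> 6. State: Laura=6, Frank=6
Event 4 (Frank -4): Frank: 6 -> 2. State: Laura=6, Frank=2
Event 5 (Laura +2): Laura: 6 -> 8. State: Laura=8, Frank=2
Event 6 (Frank -> Laura, 2): Frank: 2 -> 0, Laura: 8 -> 10. State: Laura=10, Frank=0

Laura's final count: 10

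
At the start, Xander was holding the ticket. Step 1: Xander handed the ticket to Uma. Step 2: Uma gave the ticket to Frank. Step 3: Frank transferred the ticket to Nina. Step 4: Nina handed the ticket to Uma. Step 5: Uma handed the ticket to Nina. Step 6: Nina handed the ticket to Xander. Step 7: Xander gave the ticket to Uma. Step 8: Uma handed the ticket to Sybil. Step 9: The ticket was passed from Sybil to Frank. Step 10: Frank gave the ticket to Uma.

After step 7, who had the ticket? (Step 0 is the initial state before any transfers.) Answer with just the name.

Answer: Uma

Derivation:
Tracking the ticket holder through step 7:
After step 0 (start): Xander
After step 1: Uma
After step 2: Frank
After step 3: Nina
After step 4: Uma
After step 5: Nina
After step 6: Xander
After step 7: Uma

At step 7, the holder is Uma.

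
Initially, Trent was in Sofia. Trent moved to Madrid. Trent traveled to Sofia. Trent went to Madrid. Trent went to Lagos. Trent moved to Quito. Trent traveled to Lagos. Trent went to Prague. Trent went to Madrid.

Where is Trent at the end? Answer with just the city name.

Tracking Trent's location:
Start: Trent is in Sofia.
After move 1: Sofia -> Madrid. Trent is in Madrid.
After move 2: Madrid -> Sofia. Trent is in Sofia.
After move 3: Sofia -> Madrid. Trent is in Madrid.
After move 4: Madrid -> Lagos. Trent is in Lagos.
After move 5: Lagos -> Quito. Trent is in Quito.
After move 6: Quito -> Lagos. Trent is in Lagos.
After move 7: Lagos -> Prague. Trent is in Prague.
After move 8: Prague -> Madrid. Trent is in Madrid.

Answer: Madrid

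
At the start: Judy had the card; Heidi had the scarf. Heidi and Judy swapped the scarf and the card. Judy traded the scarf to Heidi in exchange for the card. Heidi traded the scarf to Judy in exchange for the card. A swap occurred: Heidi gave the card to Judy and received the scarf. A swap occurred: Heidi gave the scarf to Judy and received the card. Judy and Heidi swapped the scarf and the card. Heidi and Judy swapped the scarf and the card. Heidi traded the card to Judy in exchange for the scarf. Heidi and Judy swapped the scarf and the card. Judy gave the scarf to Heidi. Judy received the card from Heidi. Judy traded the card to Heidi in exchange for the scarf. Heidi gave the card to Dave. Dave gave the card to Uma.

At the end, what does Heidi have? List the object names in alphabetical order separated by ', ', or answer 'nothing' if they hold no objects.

Answer: nothing

Derivation:
Tracking all object holders:
Start: card:Judy, scarf:Heidi
Event 1 (swap scarf<->card: now scarf:Judy, card:Heidi). State: card:Heidi, scarf:Judy
Event 2 (swap scarf<->card: now scarf:Heidi, card:Judy). State: card:Judy, scarf:Heidi
Event 3 (swap scarf<->card: now scarf:Judy, card:Heidi). State: card:Heidi, scarf:Judy
Event 4 (swap card<->scarf: now card:Judy, scarf:Heidi). State: card:Judy, scarf:Heidi
Event 5 (swap scarf<->card: now scarf:Judy, card:Heidi). State: card:Heidi, scarf:Judy
Event 6 (swap scarf<->card: now scarf:Heidi, card:Judy). State: card:Judy, scarf:Heidi
Event 7 (swap scarf<->card: now scarf:Judy, card:Heidi). State: card:Heidi, scarf:Judy
Event 8 (swap card<->scarf: now card:Judy, scarf:Heidi). State: card:Judy, scarf:Heidi
Event 9 (swap scarf<->card: now scarf:Judy, card:Heidi). State: card:Heidi, scarf:Judy
Event 10 (give scarf: Judy -> Heidi). State: card:Heidi, scarf:Heidi
Event 11 (give card: Heidi -> Judy). State: card:Judy, scarf:Heidi
Event 12 (swap card<->scarf: now card:Heidi, scarf:Judy). State: card:Heidi, scarf:Judy
Event 13 (give card: Heidi -> Dave). State: card:Dave, scarf:Judy
Event 14 (give card: Dave -> Uma). State: card:Uma, scarf:Judy

Final state: card:Uma, scarf:Judy
Heidi holds: (nothing).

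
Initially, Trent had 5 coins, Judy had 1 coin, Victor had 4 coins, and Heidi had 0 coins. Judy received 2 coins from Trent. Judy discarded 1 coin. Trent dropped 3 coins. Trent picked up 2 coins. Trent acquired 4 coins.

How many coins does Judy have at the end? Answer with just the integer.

Answer: 2

Derivation:
Tracking counts step by step:
Start: Trent=5, Judy=1, Victor=4, Heidi=0
Event 1 (Trent -> Judy, 2): Trent: 5 -> 3, Judy: 1 -> 3. State: Trent=3, Judy=3, Victor=4, Heidi=0
Event 2 (Judy -1): Judy: 3 -> 2. State: Trent=3, Judy=2, Victor=4, Heidi=0
Event 3 (Trent -3): Trent: 3 -> 0. State: Trent=0, Judy=2, Victor=4, Heidi=0
Event 4 (Trent +2): Trent: 0 -> 2. State: Trent=2, Judy=2, Victor=4, Heidi=0
Event 5 (Trent +4): Trent: 2 -> 6. State: Trent=6, Judy=2, Victor=4, Heidi=0

Judy's final count: 2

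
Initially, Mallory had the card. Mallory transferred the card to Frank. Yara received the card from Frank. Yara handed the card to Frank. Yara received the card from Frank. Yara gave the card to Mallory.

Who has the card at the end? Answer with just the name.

Answer: Mallory

Derivation:
Tracking the card through each event:
Start: Mallory has the card.
After event 1: Frank has the card.
After event 2: Yara has the card.
After event 3: Frank has the card.
After event 4: Yara has the card.
After event 5: Mallory has the card.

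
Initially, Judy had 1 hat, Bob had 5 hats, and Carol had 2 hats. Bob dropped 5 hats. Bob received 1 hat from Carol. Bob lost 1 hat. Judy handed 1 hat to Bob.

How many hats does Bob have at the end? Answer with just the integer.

Answer: 1

Derivation:
Tracking counts step by step:
Start: Judy=1, Bob=5, Carol=2
Event 1 (Bob -5): Bob: 5 -> 0. State: Judy=1, Bob=0, Carol=2
Event 2 (Carol -> Bob, 1): Carol: 2 -> 1, Bob: 0 -> 1. State: Judy=1, Bob=1, Carol=1
Event 3 (Bob -1): Bob: 1 -> 0. State: Judy=1, Bob=0, Carol=1
Event 4 (Judy -> Bob, 1): Judy: 1 -> 0, Bob: 0 -> 1. State: Judy=0, Bob=1, Carol=1

Bob's final count: 1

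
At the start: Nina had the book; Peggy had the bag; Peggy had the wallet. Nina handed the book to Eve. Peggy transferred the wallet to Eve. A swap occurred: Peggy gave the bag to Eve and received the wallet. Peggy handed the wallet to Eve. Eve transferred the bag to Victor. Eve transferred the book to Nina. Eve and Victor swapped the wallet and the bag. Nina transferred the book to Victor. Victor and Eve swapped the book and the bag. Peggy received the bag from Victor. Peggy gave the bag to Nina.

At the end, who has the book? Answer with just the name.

Answer: Eve

Derivation:
Tracking all object holders:
Start: book:Nina, bag:Peggy, wallet:Peggy
Event 1 (give book: Nina -> Eve). State: book:Eve, bag:Peggy, wallet:Peggy
Event 2 (give wallet: Peggy -> Eve). State: book:Eve, bag:Peggy, wallet:Eve
Event 3 (swap bag<->wallet: now bag:Eve, wallet:Peggy). State: book:Eve, bag:Eve, wallet:Peggy
Event 4 (give wallet: Peggy -> Eve). State: book:Eve, bag:Eve, wallet:Eve
Event 5 (give bag: Eve -> Victor). State: book:Eve, bag:Victor, wallet:Eve
Event 6 (give book: Eve -> Nina). State: book:Nina, bag:Victor, wallet:Eve
Event 7 (swap wallet<->bag: now wallet:Victor, bag:Eve). State: book:Nina, bag:Eve, wallet:Victor
Event 8 (give book: Nina -> Victor). State: book:Victor, bag:Eve, wallet:Victor
Event 9 (swap book<->bag: now book:Eve, bag:Victor). State: book:Eve, bag:Victor, wallet:Victor
Event 10 (give bag: Victor -> Peggy). State: book:Eve, bag:Peggy, wallet:Victor
Event 11 (give bag: Peggy -> Nina). State: book:Eve, bag:Nina, wallet:Victor

Final state: book:Eve, bag:Nina, wallet:Victor
The book is held by Eve.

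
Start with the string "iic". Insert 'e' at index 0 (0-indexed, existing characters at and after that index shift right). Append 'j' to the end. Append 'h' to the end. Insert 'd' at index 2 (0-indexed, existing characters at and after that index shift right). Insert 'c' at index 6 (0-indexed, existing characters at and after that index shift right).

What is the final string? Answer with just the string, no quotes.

Applying each edit step by step:
Start: "iic"
Op 1 (insert 'e' at idx 0): "iic" -> "eiic"
Op 2 (append 'j'): "eiic" -> "eiicj"
Op 3 (append 'h'): "eiicj" -> "eiicjh"
Op 4 (insert 'd' at idx 2): "eiicjh" -> "eidicjh"
Op 5 (insert 'c' at idx 6): "eidicjh" -> "eidicjch"

Answer: eidicjch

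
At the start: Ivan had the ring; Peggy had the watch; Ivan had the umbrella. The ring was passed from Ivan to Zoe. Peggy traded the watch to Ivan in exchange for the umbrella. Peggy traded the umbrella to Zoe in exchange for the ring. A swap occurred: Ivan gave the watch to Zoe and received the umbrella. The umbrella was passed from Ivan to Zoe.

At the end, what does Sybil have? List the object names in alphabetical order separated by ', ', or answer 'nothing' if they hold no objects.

Tracking all object holders:
Start: ring:Ivan, watch:Peggy, umbrella:Ivan
Event 1 (give ring: Ivan -> Zoe). State: ring:Zoe, watch:Peggy, umbrella:Ivan
Event 2 (swap watch<->umbrella: now watch:Ivan, umbrella:Peggy). State: ring:Zoe, watch:Ivan, umbrella:Peggy
Event 3 (swap umbrella<->ring: now umbrella:Zoe, ring:Peggy). State: ring:Peggy, watch:Ivan, umbrella:Zoe
Event 4 (swap watch<->umbrella: now watch:Zoe, umbrella:Ivan). State: ring:Peggy, watch:Zoe, umbrella:Ivan
Event 5 (give umbrella: Ivan -> Zoe). State: ring:Peggy, watch:Zoe, umbrella:Zoe

Final state: ring:Peggy, watch:Zoe, umbrella:Zoe
Sybil holds: (nothing).

Answer: nothing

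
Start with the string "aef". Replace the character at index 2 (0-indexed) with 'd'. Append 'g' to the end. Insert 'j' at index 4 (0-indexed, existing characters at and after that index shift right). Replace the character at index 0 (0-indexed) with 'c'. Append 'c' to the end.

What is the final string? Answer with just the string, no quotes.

Answer: cedgjc

Derivation:
Applying each edit step by step:
Start: "aef"
Op 1 (replace idx 2: 'f' -> 'd'): "aef" -> "aed"
Op 2 (append 'g'): "aed" -> "aedg"
Op 3 (insert 'j' at idx 4): "aedg" -> "aedgj"
Op 4 (replace idx 0: 'a' -> 'c'): "aedgj" -> "cedgj"
Op 5 (append 'c'): "cedgj" -> "cedgjc"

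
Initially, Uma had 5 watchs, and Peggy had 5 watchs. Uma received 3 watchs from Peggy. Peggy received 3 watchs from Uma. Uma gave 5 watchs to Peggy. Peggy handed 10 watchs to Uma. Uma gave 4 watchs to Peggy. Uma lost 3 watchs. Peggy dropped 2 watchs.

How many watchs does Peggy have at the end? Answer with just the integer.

Answer: 2

Derivation:
Tracking counts step by step:
Start: Uma=5, Peggy=5
Event 1 (Peggy -> Uma, 3): Peggy: 5 -> 2, Uma: 5 -> 8. State: Uma=8, Peggy=2
Event 2 (Uma -> Peggy, 3): Uma: 8 -> 5, Peggy: 2 -> 5. State: Uma=5, Peggy=5
Event 3 (Uma -> Peggy, 5): Uma: 5 -> 0, Peggy: 5 -> 10. State: Uma=0, Peggy=10
Event 4 (Peggy -> Uma, 10): Peggy: 10 -> 0, Uma: 0 -> 10. State: Uma=10, Peggy=0
Event 5 (Uma -> Peggy, 4): Uma: 10 -> 6, Peggy: 0 -> 4. State: Uma=6, Peggy=4
Event 6 (Uma -3): Uma: 6 -> 3. State: Uma=3, Peggy=4
Event 7 (Peggy -2): Peggy: 4 -> 2. State: Uma=3, Peggy=2

Peggy's final count: 2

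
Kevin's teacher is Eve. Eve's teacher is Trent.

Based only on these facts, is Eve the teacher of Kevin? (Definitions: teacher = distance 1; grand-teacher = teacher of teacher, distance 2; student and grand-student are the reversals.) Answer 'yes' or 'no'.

Reconstructing the teacher chain from the given facts:
  Trent -> Eve -> Kevin
(each arrow means 'teacher of the next')
Positions in the chain (0 = top):
  position of Trent: 0
  position of Eve: 1
  position of Kevin: 2

Eve is at position 1, Kevin is at position 2; signed distance (j - i) = 1.
'teacher' requires j - i = 1. Actual distance is 1, so the relation HOLDS.

Answer: yes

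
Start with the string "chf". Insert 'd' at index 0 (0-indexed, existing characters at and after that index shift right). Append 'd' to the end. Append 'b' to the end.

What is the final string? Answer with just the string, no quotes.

Applying each edit step by step:
Start: "chf"
Op 1 (insert 'd' at idx 0): "chf" -> "dchf"
Op 2 (append 'd'): "dchf" -> "dchfd"
Op 3 (append 'b'): "dchfd" -> "dchfdb"

Answer: dchfdb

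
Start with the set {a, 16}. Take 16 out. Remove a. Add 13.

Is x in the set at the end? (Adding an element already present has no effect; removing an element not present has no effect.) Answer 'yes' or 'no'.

Tracking the set through each operation:
Start: {16, a}
Event 1 (remove 16): removed. Set: {a}
Event 2 (remove a): removed. Set: {}
Event 3 (add 13): added. Set: {13}

Final set: {13} (size 1)
x is NOT in the final set.

Answer: no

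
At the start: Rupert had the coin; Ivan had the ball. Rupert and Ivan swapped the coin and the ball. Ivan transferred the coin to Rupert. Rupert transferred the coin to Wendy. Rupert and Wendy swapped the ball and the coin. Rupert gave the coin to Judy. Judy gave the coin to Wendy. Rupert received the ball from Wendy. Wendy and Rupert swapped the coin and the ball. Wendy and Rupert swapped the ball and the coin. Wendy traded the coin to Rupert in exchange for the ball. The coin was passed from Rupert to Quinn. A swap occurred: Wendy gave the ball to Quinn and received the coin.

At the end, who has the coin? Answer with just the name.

Tracking all object holders:
Start: coin:Rupert, ball:Ivan
Event 1 (swap coin<->ball: now coin:Ivan, ball:Rupert). State: coin:Ivan, ball:Rupert
Event 2 (give coin: Ivan -> Rupert). State: coin:Rupert, ball:Rupert
Event 3 (give coin: Rupert -> Wendy). State: coin:Wendy, ball:Rupert
Event 4 (swap ball<->coin: now ball:Wendy, coin:Rupert). State: coin:Rupert, ball:Wendy
Event 5 (give coin: Rupert -> Judy). State: coin:Judy, ball:Wendy
Event 6 (give coin: Judy -> Wendy). State: coin:Wendy, ball:Wendy
Event 7 (give ball: Wendy -> Rupert). State: coin:Wendy, ball:Rupert
Event 8 (swap coin<->ball: now coin:Rupert, ball:Wendy). State: coin:Rupert, ball:Wendy
Event 9 (swap ball<->coin: now ball:Rupert, coin:Wendy). State: coin:Wendy, ball:Rupert
Event 10 (swap coin<->ball: now coin:Rupert, ball:Wendy). State: coin:Rupert, ball:Wendy
Event 11 (give coin: Rupert -> Quinn). State: coin:Quinn, ball:Wendy
Event 12 (swap ball<->coin: now ball:Quinn, coin:Wendy). State: coin:Wendy, ball:Quinn

Final state: coin:Wendy, ball:Quinn
The coin is held by Wendy.

Answer: Wendy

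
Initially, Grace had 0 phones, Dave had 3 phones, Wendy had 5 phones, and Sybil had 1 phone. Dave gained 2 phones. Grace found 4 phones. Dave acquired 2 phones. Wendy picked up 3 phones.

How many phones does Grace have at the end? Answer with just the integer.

Tracking counts step by step:
Start: Grace=0, Dave=3, Wendy=5, Sybil=1
Event 1 (Dave +2): Dave: 3 -> 5. State: Grace=0, Dave=5, Wendy=5, Sybil=1
Event 2 (Grace +4): Grace: 0 -> 4. State: Grace=4, Dave=5, Wendy=5, Sybil=1
Event 3 (Dave +2): Dave: 5 -> 7. State: Grace=4, Dave=7, Wendy=5, Sybil=1
Event 4 (Wendy +3): Wendy: 5 -> 8. State: Grace=4, Dave=7, Wendy=8, Sybil=1

Grace's final count: 4

Answer: 4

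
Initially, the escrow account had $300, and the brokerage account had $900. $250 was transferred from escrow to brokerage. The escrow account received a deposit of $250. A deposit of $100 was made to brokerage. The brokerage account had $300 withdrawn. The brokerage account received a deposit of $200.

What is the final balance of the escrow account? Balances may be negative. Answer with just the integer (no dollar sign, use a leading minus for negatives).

Answer: 300

Derivation:
Tracking account balances step by step:
Start: escrow=300, brokerage=900
Event 1 (transfer 250 escrow -> brokerage): escrow: 300 - 250 = 50, brokerage: 900 + 250 = 1150. Balances: escrow=50, brokerage=1150
Event 2 (deposit 250 to escrow): escrow: 50 + 250 = 300. Balances: escrow=300, brokerage=1150
Event 3 (deposit 100 to brokerage): brokerage: 1150 + 100 = 1250. Balances: escrow=300, brokerage=1250
Event 4 (withdraw 300 from brokerage): brokerage: 1250 - 300 = 950. Balances: escrow=300, brokerage=950
Event 5 (deposit 200 to brokerage): brokerage: 950 + 200 = 1150. Balances: escrow=300, brokerage=1150

Final balance of escrow: 300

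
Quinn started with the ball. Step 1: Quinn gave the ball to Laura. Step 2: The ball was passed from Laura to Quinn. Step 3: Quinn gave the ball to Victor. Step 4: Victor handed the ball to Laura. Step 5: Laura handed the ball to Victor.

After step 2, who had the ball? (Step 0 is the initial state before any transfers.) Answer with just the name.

Tracking the ball holder through step 2:
After step 0 (start): Quinn
After step 1: Laura
After step 2: Quinn

At step 2, the holder is Quinn.

Answer: Quinn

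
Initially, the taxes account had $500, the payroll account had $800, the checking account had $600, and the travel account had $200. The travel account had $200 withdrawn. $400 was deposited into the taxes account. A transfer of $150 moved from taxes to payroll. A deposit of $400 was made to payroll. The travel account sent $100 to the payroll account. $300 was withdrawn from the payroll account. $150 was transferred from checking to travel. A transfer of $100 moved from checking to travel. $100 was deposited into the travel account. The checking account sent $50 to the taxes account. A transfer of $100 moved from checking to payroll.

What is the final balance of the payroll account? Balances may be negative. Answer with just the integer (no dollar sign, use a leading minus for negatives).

Answer: 1250

Derivation:
Tracking account balances step by step:
Start: taxes=500, payroll=800, checking=600, travel=200
Event 1 (withdraw 200 from travel): travel: 200 - 200 = 0. Balances: taxes=500, payroll=800, checking=600, travel=0
Event 2 (deposit 400 to taxes): taxes: 500 + 400 = 900. Balances: taxes=900, payroll=800, checking=600, travel=0
Event 3 (transfer 150 taxes -> payroll): taxes: 900 - 150 = 750, payroll: 800 + 150 = 950. Balances: taxes=750, payroll=950, checking=600, travel=0
Event 4 (deposit 400 to payroll): payroll: 950 + 400 = 1350. Balances: taxes=750, payroll=1350, checking=600, travel=0
Event 5 (transfer 100 travel -> payroll): travel: 0 - 100 = -100, payroll: 1350 + 100 = 1450. Balances: taxes=750, payroll=1450, checking=600, travel=-100
Event 6 (withdraw 300 from payroll): payroll: 1450 - 300 = 1150. Balances: taxes=750, payroll=1150, checking=600, travel=-100
Event 7 (transfer 150 checking -> travel): checking: 600 - 150 = 450, travel: -100 + 150 = 50. Balances: taxes=750, payroll=1150, checking=450, travel=50
Event 8 (transfer 100 checking -> travel): checking: 450 - 100 = 350, travel: 50 + 100 = 150. Balances: taxes=750, payroll=1150, checking=350, travel=150
Event 9 (deposit 100 to travel): travel: 150 + 100 = 250. Balances: taxes=750, payroll=1150, checking=350, travel=250
Event 10 (transfer 50 checking -> taxes): checking: 350 - 50 = 300, taxes: 750 + 50 = 800. Balances: taxes=800, payroll=1150, checking=300, travel=250
Event 11 (transfer 100 checking -> payroll): checking: 300 - 100 = 200, payroll: 1150 + 100 = 1250. Balances: taxes=800, payroll=1250, checking=200, travel=250

Final balance of payroll: 1250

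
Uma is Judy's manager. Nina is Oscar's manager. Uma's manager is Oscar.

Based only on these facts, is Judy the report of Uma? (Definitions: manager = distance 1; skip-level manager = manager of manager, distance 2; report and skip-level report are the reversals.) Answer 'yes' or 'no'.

Answer: yes

Derivation:
Reconstructing the manager chain from the given facts:
  Nina -> Oscar -> Uma -> Judy
(each arrow means 'manager of the next')
Positions in the chain (0 = top):
  position of Nina: 0
  position of Oscar: 1
  position of Uma: 2
  position of Judy: 3

Judy is at position 3, Uma is at position 2; signed distance (j - i) = -1.
'report' requires j - i = -1. Actual distance is -1, so the relation HOLDS.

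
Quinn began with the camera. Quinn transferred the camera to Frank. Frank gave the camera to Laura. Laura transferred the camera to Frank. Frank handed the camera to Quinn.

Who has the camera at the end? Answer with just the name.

Tracking the camera through each event:
Start: Quinn has the camera.
After event 1: Frank has the camera.
After event 2: Laura has the camera.
After event 3: Frank has the camera.
After event 4: Quinn has the camera.

Answer: Quinn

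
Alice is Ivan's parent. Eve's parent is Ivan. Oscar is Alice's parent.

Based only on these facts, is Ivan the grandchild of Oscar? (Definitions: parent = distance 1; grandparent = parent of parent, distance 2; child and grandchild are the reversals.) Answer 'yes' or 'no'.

Answer: yes

Derivation:
Reconstructing the parent chain from the given facts:
  Oscar -> Alice -> Ivan -> Eve
(each arrow means 'parent of the next')
Positions in the chain (0 = top):
  position of Oscar: 0
  position of Alice: 1
  position of Ivan: 2
  position of Eve: 3

Ivan is at position 2, Oscar is at position 0; signed distance (j - i) = -2.
'grandchild' requires j - i = -2. Actual distance is -2, so the relation HOLDS.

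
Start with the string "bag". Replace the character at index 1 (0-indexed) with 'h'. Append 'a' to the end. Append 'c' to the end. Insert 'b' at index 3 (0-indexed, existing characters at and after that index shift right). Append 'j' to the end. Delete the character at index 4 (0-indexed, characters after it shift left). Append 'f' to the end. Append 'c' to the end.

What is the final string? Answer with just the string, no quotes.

Applying each edit step by step:
Start: "bag"
Op 1 (replace idx 1: 'a' -> 'h'): "bag" -> "bhg"
Op 2 (append 'a'): "bhg" -> "bhga"
Op 3 (append 'c'): "bhga" -> "bhgac"
Op 4 (insert 'b' at idx 3): "bhgac" -> "bhgbac"
Op 5 (append 'j'): "bhgbac" -> "bhgbacj"
Op 6 (delete idx 4 = 'a'): "bhgbacj" -> "bhgbcj"
Op 7 (append 'f'): "bhgbcj" -> "bhgbcjf"
Op 8 (append 'c'): "bhgbcjf" -> "bhgbcjfc"

Answer: bhgbcjfc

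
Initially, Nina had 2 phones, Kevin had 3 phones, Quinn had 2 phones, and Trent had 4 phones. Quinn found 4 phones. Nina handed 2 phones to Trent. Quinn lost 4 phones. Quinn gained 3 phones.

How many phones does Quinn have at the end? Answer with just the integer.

Tracking counts step by step:
Start: Nina=2, Kevin=3, Quinn=2, Trent=4
Event 1 (Quinn +4): Quinn: 2 -> 6. State: Nina=2, Kevin=3, Quinn=6, Trent=4
Event 2 (Nina -> Trent, 2): Nina: 2 -> 0, Trent: 4 -> 6. State: Nina=0, Kevin=3, Quinn=6, Trent=6
Event 3 (Quinn -4): Quinn: 6 -> 2. State: Nina=0, Kevin=3, Quinn=2, Trent=6
Event 4 (Quinn +3): Quinn: 2 -> 5. State: Nina=0, Kevin=3, Quinn=5, Trent=6

Quinn's final count: 5

Answer: 5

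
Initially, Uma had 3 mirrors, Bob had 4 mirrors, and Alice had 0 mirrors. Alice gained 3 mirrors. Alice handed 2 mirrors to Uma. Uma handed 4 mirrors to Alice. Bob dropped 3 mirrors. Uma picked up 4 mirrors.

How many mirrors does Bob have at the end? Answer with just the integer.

Tracking counts step by step:
Start: Uma=3, Bob=4, Alice=0
Event 1 (Alice +3): Alice: 0 -> 3. State: Uma=3, Bob=4, Alice=3
Event 2 (Alice -> Uma, 2): Alice: 3 -> 1, Uma: 3 -> 5. State: Uma=5, Bob=4, Alice=1
Event 3 (Uma -> Alice, 4): Uma: 5 -> 1, Alice: 1 -> 5. State: Uma=1, Bob=4, Alice=5
Event 4 (Bob -3): Bob: 4 -> 1. State: Uma=1, Bob=1, Alice=5
Event 5 (Uma +4): Uma: 1 -> 5. State: Uma=5, Bob=1, Alice=5

Bob's final count: 1

Answer: 1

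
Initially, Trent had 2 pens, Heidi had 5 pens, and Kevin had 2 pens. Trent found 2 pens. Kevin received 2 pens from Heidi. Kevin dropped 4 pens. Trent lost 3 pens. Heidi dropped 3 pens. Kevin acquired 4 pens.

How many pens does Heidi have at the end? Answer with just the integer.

Answer: 0

Derivation:
Tracking counts step by step:
Start: Trent=2, Heidi=5, Kevin=2
Event 1 (Trent +2): Trent: 2 -> 4. State: Trent=4, Heidi=5, Kevin=2
Event 2 (Heidi -> Kevin, 2): Heidi: 5 -> 3, Kevin: 2 -> 4. State: Trent=4, Heidi=3, Kevin=4
Event 3 (Kevin -4): Kevin: 4 -> 0. State: Trent=4, Heidi=3, Kevin=0
Event 4 (Trent -3): Trent: 4 -> 1. State: Trent=1, Heidi=3, Kevin=0
Event 5 (Heidi -3): Heidi: 3 -> 0. State: Trent=1, Heidi=0, Kevin=0
Event 6 (Kevin +4): Kevin: 0 -> 4. State: Trent=1, Heidi=0, Kevin=4

Heidi's final count: 0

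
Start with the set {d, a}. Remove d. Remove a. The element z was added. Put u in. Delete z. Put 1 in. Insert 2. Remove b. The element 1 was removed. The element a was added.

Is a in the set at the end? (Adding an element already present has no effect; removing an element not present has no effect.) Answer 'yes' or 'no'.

Answer: yes

Derivation:
Tracking the set through each operation:
Start: {a, d}
Event 1 (remove d): removed. Set: {a}
Event 2 (remove a): removed. Set: {}
Event 3 (add z): added. Set: {z}
Event 4 (add u): added. Set: {u, z}
Event 5 (remove z): removed. Set: {u}
Event 6 (add 1): added. Set: {1, u}
Event 7 (add 2): added. Set: {1, 2, u}
Event 8 (remove b): not present, no change. Set: {1, 2, u}
Event 9 (remove 1): removed. Set: {2, u}
Event 10 (add a): added. Set: {2, a, u}

Final set: {2, a, u} (size 3)
a is in the final set.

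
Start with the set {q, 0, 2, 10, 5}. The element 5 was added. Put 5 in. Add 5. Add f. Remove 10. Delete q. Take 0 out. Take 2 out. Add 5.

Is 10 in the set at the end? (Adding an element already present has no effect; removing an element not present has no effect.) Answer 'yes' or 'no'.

Answer: no

Derivation:
Tracking the set through each operation:
Start: {0, 10, 2, 5, q}
Event 1 (add 5): already present, no change. Set: {0, 10, 2, 5, q}
Event 2 (add 5): already present, no change. Set: {0, 10, 2, 5, q}
Event 3 (add 5): already present, no change. Set: {0, 10, 2, 5, q}
Event 4 (add f): added. Set: {0, 10, 2, 5, f, q}
Event 5 (remove 10): removed. Set: {0, 2, 5, f, q}
Event 6 (remove q): removed. Set: {0, 2, 5, f}
Event 7 (remove 0): removed. Set: {2, 5, f}
Event 8 (remove 2): removed. Set: {5, f}
Event 9 (add 5): already present, no change. Set: {5, f}

Final set: {5, f} (size 2)
10 is NOT in the final set.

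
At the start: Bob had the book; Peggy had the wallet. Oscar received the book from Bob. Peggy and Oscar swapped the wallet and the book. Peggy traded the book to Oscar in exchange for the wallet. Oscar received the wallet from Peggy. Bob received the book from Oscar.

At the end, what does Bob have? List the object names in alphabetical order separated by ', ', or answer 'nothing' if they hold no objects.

Answer: book

Derivation:
Tracking all object holders:
Start: book:Bob, wallet:Peggy
Event 1 (give book: Bob -> Oscar). State: book:Oscar, wallet:Peggy
Event 2 (swap wallet<->book: now wallet:Oscar, book:Peggy). State: book:Peggy, wallet:Oscar
Event 3 (swap book<->wallet: now book:Oscar, wallet:Peggy). State: book:Oscar, wallet:Peggy
Event 4 (give wallet: Peggy -> Oscar). State: book:Oscar, wallet:Oscar
Event 5 (give book: Oscar -> Bob). State: book:Bob, wallet:Oscar

Final state: book:Bob, wallet:Oscar
Bob holds: book.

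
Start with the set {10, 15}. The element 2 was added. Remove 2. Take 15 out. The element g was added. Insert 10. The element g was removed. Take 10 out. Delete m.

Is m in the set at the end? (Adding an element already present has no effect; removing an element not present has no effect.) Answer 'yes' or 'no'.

Tracking the set through each operation:
Start: {10, 15}
Event 1 (add 2): added. Set: {10, 15, 2}
Event 2 (remove 2): removed. Set: {10, 15}
Event 3 (remove 15): removed. Set: {10}
Event 4 (add g): added. Set: {10, g}
Event 5 (add 10): already present, no change. Set: {10, g}
Event 6 (remove g): removed. Set: {10}
Event 7 (remove 10): removed. Set: {}
Event 8 (remove m): not present, no change. Set: {}

Final set: {} (size 0)
m is NOT in the final set.

Answer: no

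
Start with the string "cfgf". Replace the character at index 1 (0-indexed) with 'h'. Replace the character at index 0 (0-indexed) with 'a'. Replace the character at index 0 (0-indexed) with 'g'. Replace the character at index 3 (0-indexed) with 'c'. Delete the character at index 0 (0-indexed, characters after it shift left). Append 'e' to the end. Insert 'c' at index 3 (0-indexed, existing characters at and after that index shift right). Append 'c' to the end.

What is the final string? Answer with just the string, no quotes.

Applying each edit step by step:
Start: "cfgf"
Op 1 (replace idx 1: 'f' -> 'h'): "cfgf" -> "chgf"
Op 2 (replace idx 0: 'c' -> 'a'): "chgf" -> "ahgf"
Op 3 (replace idx 0: 'a' -> 'g'): "ahgf" -> "ghgf"
Op 4 (replace idx 3: 'f' -> 'c'): "ghgf" -> "ghgc"
Op 5 (delete idx 0 = 'g'): "ghgc" -> "hgc"
Op 6 (append 'e'): "hgc" -> "hgce"
Op 7 (insert 'c' at idx 3): "hgce" -> "hgcce"
Op 8 (append 'c'): "hgcce" -> "hgccec"

Answer: hgccec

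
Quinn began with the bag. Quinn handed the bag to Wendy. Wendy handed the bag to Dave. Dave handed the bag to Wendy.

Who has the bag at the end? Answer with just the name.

Answer: Wendy

Derivation:
Tracking the bag through each event:
Start: Quinn has the bag.
After event 1: Wendy has the bag.
After event 2: Dave has the bag.
After event 3: Wendy has the bag.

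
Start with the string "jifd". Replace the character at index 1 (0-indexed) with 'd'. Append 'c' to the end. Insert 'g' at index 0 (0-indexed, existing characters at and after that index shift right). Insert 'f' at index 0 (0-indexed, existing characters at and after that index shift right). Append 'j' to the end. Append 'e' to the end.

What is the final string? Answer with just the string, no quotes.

Applying each edit step by step:
Start: "jifd"
Op 1 (replace idx 1: 'i' -> 'd'): "jifd" -> "jdfd"
Op 2 (append 'c'): "jdfd" -> "jdfdc"
Op 3 (insert 'g' at idx 0): "jdfdc" -> "gjdfdc"
Op 4 (insert 'f' at idx 0): "gjdfdc" -> "fgjdfdc"
Op 5 (append 'j'): "fgjdfdc" -> "fgjdfdcj"
Op 6 (append 'e'): "fgjdfdcj" -> "fgjdfdcje"

Answer: fgjdfdcje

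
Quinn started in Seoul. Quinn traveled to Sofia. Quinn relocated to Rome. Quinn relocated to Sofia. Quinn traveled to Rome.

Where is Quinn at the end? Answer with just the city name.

Tracking Quinn's location:
Start: Quinn is in Seoul.
After move 1: Seoul -> Sofia. Quinn is in Sofia.
After move 2: Sofia -> Rome. Quinn is in Rome.
After move 3: Rome -> Sofia. Quinn is in Sofia.
After move 4: Sofia -> Rome. Quinn is in Rome.

Answer: Rome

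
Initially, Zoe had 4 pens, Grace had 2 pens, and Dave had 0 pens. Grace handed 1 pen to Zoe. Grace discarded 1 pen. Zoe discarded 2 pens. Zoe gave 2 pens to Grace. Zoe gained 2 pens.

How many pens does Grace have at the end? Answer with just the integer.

Answer: 2

Derivation:
Tracking counts step by step:
Start: Zoe=4, Grace=2, Dave=0
Event 1 (Grace -> Zoe, 1): Grace: 2 -> 1, Zoe: 4 -> 5. State: Zoe=5, Grace=1, Dave=0
Event 2 (Grace -1): Grace: 1 -> 0. State: Zoe=5, Grace=0, Dave=0
Event 3 (Zoe -2): Zoe: 5 -> 3. State: Zoe=3, Grace=0, Dave=0
Event 4 (Zoe -> Grace, 2): Zoe: 3 -> 1, Grace: 0 -> 2. State: Zoe=1, Grace=2, Dave=0
Event 5 (Zoe +2): Zoe: 1 -> 3. State: Zoe=3, Grace=2, Dave=0

Grace's final count: 2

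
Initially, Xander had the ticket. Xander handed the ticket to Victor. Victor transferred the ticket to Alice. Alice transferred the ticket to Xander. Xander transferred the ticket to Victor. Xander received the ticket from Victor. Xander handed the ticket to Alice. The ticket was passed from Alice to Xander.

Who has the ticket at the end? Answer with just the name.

Tracking the ticket through each event:
Start: Xander has the ticket.
After event 1: Victor has the ticket.
After event 2: Alice has the ticket.
After event 3: Xander has the ticket.
After event 4: Victor has the ticket.
After event 5: Xander has the ticket.
After event 6: Alice has the ticket.
After event 7: Xander has the ticket.

Answer: Xander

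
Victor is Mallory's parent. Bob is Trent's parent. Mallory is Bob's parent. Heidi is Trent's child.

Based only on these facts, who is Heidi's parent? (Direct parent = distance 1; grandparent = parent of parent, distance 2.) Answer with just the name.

Answer: Trent

Derivation:
Reconstructing the parent chain from the given facts:
  Victor -> Mallory -> Bob -> Trent -> Heidi
(each arrow means 'parent of the next')
Positions in the chain (0 = top):
  position of Victor: 0
  position of Mallory: 1
  position of Bob: 2
  position of Trent: 3
  position of Heidi: 4

Heidi is at position 4; the parent is 1 step up the chain, i.e. position 3: Trent.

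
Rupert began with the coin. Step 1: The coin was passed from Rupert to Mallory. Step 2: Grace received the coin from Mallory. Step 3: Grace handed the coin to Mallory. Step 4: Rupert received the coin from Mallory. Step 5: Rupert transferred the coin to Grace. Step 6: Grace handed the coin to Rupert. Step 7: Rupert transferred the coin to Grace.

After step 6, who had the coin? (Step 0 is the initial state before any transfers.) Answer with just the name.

Answer: Rupert

Derivation:
Tracking the coin holder through step 6:
After step 0 (start): Rupert
After step 1: Mallory
After step 2: Grace
After step 3: Mallory
After step 4: Rupert
After step 5: Grace
After step 6: Rupert

At step 6, the holder is Rupert.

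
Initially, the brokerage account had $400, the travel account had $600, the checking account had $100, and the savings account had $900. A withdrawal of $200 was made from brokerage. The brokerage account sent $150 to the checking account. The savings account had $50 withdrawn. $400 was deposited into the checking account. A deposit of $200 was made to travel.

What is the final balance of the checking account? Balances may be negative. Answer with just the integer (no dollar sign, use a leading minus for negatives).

Tracking account balances step by step:
Start: brokerage=400, travel=600, checking=100, savings=900
Event 1 (withdraw 200 from brokerage): brokerage: 400 - 200 = 200. Balances: brokerage=200, travel=600, checking=100, savings=900
Event 2 (transfer 150 brokerage -> checking): brokerage: 200 - 150 = 50, checking: 100 + 150 = 250. Balances: brokerage=50, travel=600, checking=250, savings=900
Event 3 (withdraw 50 from savings): savings: 900 - 50 = 850. Balances: brokerage=50, travel=600, checking=250, savings=850
Event 4 (deposit 400 to checking): checking: 250 + 400 = 650. Balances: brokerage=50, travel=600, checking=650, savings=850
Event 5 (deposit 200 to travel): travel: 600 + 200 = 800. Balances: brokerage=50, travel=800, checking=650, savings=850

Final balance of checking: 650

Answer: 650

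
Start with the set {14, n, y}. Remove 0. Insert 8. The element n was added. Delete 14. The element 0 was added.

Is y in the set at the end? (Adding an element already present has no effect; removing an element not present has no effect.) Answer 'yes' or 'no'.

Tracking the set through each operation:
Start: {14, n, y}
Event 1 (remove 0): not present, no change. Set: {14, n, y}
Event 2 (add 8): added. Set: {14, 8, n, y}
Event 3 (add n): already present, no change. Set: {14, 8, n, y}
Event 4 (remove 14): removed. Set: {8, n, y}
Event 5 (add 0): added. Set: {0, 8, n, y}

Final set: {0, 8, n, y} (size 4)
y is in the final set.

Answer: yes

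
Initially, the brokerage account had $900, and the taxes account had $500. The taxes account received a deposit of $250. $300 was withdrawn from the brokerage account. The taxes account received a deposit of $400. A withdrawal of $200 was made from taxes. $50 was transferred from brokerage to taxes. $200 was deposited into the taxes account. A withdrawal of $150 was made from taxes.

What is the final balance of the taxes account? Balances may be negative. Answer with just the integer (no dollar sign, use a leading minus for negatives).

Answer: 1050

Derivation:
Tracking account balances step by step:
Start: brokerage=900, taxes=500
Event 1 (deposit 250 to taxes): taxes: 500 + 250 = 750. Balances: brokerage=900, taxes=750
Event 2 (withdraw 300 from brokerage): brokerage: 900 - 300 = 600. Balances: brokerage=600, taxes=750
Event 3 (deposit 400 to taxes): taxes: 750 + 400 = 1150. Balances: brokerage=600, taxes=1150
Event 4 (withdraw 200 from taxes): taxes: 1150 - 200 = 950. Balances: brokerage=600, taxes=950
Event 5 (transfer 50 brokerage -> taxes): brokerage: 600 - 50 = 550, taxes: 950 + 50 = 1000. Balances: brokerage=550, taxes=1000
Event 6 (deposit 200 to taxes): taxes: 1000 + 200 = 1200. Balances: brokerage=550, taxes=1200
Event 7 (withdraw 150 from taxes): taxes: 1200 - 150 = 1050. Balances: brokerage=550, taxes=1050

Final balance of taxes: 1050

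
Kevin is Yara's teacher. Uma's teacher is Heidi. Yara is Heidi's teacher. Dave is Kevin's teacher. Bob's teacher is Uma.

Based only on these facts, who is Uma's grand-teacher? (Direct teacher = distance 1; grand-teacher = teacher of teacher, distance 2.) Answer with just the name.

Reconstructing the teacher chain from the given facts:
  Dave -> Kevin -> Yara -> Heidi -> Uma -> Bob
(each arrow means 'teacher of the next')
Positions in the chain (0 = top):
  position of Dave: 0
  position of Kevin: 1
  position of Yara: 2
  position of Heidi: 3
  position of Uma: 4
  position of Bob: 5

Uma is at position 4; the grand-teacher is 2 steps up the chain, i.e. position 2: Yara.

Answer: Yara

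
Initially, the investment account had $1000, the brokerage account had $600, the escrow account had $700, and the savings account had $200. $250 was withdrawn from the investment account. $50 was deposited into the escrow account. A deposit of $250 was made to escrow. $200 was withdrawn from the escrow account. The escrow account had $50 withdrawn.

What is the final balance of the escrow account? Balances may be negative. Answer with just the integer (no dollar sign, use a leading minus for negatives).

Answer: 750

Derivation:
Tracking account balances step by step:
Start: investment=1000, brokerage=600, escrow=700, savings=200
Event 1 (withdraw 250 from investment): investment: 1000 - 250 = 750. Balances: investment=750, brokerage=600, escrow=700, savings=200
Event 2 (deposit 50 to escrow): escrow: 700 + 50 = 750. Balances: investment=750, brokerage=600, escrow=750, savings=200
Event 3 (deposit 250 to escrow): escrow: 750 + 250 = 1000. Balances: investment=750, brokerage=600, escrow=1000, savings=200
Event 4 (withdraw 200 from escrow): escrow: 1000 - 200 = 800. Balances: investment=750, brokerage=600, escrow=800, savings=200
Event 5 (withdraw 50 from escrow): escrow: 800 - 50 = 750. Balances: investment=750, brokerage=600, escrow=750, savings=200

Final balance of escrow: 750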